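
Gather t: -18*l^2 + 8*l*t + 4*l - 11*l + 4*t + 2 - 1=-18*l^2 - 7*l + t*(8*l + 4) + 1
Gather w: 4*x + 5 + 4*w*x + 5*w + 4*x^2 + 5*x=w*(4*x + 5) + 4*x^2 + 9*x + 5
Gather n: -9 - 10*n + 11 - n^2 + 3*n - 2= -n^2 - 7*n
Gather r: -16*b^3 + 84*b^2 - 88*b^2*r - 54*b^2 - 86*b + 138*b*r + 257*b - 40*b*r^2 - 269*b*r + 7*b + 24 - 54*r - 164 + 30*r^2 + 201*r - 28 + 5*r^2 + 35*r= -16*b^3 + 30*b^2 + 178*b + r^2*(35 - 40*b) + r*(-88*b^2 - 131*b + 182) - 168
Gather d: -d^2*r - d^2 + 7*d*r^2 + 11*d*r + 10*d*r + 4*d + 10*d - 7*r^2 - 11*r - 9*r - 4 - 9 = d^2*(-r - 1) + d*(7*r^2 + 21*r + 14) - 7*r^2 - 20*r - 13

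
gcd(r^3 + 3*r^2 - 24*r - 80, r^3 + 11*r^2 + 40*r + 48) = r^2 + 8*r + 16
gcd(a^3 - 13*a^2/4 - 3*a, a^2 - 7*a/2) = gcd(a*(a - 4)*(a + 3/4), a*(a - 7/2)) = a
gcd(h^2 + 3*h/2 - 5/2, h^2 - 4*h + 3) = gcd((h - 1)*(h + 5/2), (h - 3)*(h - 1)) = h - 1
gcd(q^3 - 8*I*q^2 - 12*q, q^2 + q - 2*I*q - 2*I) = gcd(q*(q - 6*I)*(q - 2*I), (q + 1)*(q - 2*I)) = q - 2*I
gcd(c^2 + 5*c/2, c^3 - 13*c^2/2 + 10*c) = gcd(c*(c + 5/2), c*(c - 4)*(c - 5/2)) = c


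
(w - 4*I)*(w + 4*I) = w^2 + 16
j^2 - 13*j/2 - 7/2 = (j - 7)*(j + 1/2)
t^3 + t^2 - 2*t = t*(t - 1)*(t + 2)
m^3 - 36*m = m*(m - 6)*(m + 6)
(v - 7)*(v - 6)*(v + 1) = v^3 - 12*v^2 + 29*v + 42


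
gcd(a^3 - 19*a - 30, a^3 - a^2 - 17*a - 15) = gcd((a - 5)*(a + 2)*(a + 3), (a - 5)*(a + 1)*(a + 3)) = a^2 - 2*a - 15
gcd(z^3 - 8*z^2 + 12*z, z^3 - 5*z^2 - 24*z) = z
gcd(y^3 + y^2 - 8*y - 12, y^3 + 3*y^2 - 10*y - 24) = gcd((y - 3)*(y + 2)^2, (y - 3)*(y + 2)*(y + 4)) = y^2 - y - 6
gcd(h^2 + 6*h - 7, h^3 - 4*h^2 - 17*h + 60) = 1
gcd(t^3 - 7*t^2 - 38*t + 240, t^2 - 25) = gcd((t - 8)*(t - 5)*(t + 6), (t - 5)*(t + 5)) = t - 5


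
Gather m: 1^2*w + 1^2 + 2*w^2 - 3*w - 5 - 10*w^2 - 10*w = -8*w^2 - 12*w - 4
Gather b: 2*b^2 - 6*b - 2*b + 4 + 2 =2*b^2 - 8*b + 6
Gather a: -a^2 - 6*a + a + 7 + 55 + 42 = -a^2 - 5*a + 104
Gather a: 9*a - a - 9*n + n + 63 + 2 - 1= 8*a - 8*n + 64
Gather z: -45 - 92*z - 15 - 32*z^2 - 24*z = -32*z^2 - 116*z - 60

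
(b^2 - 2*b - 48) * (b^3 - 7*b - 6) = b^5 - 2*b^4 - 55*b^3 + 8*b^2 + 348*b + 288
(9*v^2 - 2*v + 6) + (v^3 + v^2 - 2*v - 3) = v^3 + 10*v^2 - 4*v + 3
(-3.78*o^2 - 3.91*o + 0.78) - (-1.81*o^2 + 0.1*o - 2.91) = -1.97*o^2 - 4.01*o + 3.69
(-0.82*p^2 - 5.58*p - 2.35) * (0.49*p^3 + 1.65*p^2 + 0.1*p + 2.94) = -0.4018*p^5 - 4.0872*p^4 - 10.4405*p^3 - 6.8463*p^2 - 16.6402*p - 6.909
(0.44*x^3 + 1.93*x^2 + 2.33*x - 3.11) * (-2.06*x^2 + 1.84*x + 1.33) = -0.9064*x^5 - 3.1662*x^4 - 0.6634*x^3 + 13.2607*x^2 - 2.6235*x - 4.1363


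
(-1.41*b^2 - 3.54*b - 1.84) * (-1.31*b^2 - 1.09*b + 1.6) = 1.8471*b^4 + 6.1743*b^3 + 4.013*b^2 - 3.6584*b - 2.944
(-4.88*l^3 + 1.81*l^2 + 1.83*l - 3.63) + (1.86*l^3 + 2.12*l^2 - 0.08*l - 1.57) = -3.02*l^3 + 3.93*l^2 + 1.75*l - 5.2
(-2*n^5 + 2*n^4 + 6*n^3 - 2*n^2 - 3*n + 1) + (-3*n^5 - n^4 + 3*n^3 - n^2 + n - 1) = -5*n^5 + n^4 + 9*n^3 - 3*n^2 - 2*n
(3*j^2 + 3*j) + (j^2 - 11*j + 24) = 4*j^2 - 8*j + 24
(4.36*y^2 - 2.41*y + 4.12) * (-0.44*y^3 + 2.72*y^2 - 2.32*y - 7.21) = -1.9184*y^5 + 12.9196*y^4 - 18.4832*y^3 - 14.638*y^2 + 7.8177*y - 29.7052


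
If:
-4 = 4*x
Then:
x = -1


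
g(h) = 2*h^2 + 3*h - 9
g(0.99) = -4.07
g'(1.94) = 10.76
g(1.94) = 4.35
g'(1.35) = 8.40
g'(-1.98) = -4.92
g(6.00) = 81.00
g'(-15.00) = -57.00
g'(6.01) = 27.04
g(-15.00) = 396.00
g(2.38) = 9.47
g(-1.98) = -7.10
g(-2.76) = -2.04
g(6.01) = 81.27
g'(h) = 4*h + 3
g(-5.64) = 37.70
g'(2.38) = 12.52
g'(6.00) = 27.00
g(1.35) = -1.30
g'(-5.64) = -19.56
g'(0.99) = 6.96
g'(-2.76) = -8.04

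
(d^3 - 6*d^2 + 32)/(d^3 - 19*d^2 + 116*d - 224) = (d^2 - 2*d - 8)/(d^2 - 15*d + 56)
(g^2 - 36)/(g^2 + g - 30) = (g - 6)/(g - 5)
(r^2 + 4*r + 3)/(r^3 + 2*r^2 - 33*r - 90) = (r + 1)/(r^2 - r - 30)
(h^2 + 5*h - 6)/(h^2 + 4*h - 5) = (h + 6)/(h + 5)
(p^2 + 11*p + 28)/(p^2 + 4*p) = (p + 7)/p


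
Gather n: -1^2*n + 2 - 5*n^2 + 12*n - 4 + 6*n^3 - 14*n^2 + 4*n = 6*n^3 - 19*n^2 + 15*n - 2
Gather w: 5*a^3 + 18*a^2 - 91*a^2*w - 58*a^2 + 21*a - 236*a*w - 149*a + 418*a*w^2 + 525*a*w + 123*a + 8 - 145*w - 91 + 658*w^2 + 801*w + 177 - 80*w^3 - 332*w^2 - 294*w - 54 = 5*a^3 - 40*a^2 - 5*a - 80*w^3 + w^2*(418*a + 326) + w*(-91*a^2 + 289*a + 362) + 40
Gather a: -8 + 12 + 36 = 40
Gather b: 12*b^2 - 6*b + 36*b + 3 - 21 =12*b^2 + 30*b - 18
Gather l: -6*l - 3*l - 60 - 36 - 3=-9*l - 99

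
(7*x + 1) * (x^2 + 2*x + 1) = 7*x^3 + 15*x^2 + 9*x + 1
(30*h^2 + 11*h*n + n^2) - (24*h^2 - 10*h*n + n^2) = 6*h^2 + 21*h*n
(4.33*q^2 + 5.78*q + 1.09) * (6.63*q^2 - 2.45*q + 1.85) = 28.7079*q^4 + 27.7129*q^3 + 1.0762*q^2 + 8.0225*q + 2.0165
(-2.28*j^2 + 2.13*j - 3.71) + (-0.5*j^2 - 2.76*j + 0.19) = -2.78*j^2 - 0.63*j - 3.52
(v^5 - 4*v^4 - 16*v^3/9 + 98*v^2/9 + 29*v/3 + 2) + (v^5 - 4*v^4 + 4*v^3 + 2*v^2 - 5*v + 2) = 2*v^5 - 8*v^4 + 20*v^3/9 + 116*v^2/9 + 14*v/3 + 4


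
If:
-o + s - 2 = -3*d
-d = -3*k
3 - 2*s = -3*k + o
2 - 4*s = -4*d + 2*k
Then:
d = 7/9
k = 7/27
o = 40/27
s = 31/27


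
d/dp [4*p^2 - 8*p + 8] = 8*p - 8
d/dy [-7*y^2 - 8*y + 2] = -14*y - 8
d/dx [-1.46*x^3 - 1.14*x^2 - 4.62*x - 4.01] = -4.38*x^2 - 2.28*x - 4.62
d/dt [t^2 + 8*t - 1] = 2*t + 8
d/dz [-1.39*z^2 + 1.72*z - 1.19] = 1.72 - 2.78*z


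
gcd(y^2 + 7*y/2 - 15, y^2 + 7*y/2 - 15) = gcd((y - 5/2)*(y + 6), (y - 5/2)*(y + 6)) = y^2 + 7*y/2 - 15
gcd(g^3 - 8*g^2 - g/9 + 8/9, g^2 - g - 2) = 1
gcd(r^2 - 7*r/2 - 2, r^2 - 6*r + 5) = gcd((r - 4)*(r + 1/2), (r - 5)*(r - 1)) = 1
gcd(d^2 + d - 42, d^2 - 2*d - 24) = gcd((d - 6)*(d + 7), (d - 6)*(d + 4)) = d - 6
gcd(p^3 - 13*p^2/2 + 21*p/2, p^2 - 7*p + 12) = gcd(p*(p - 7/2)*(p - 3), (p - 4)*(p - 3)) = p - 3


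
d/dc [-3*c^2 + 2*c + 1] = 2 - 6*c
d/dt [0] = 0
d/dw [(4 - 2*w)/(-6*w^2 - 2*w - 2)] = (3*w^2 + w - (w - 2)*(6*w + 1) + 1)/(3*w^2 + w + 1)^2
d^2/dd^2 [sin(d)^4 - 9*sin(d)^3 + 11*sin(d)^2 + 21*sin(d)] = -16*sin(d)^4 + 81*sin(d)^3 - 32*sin(d)^2 - 75*sin(d) + 22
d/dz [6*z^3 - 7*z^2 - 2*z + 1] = 18*z^2 - 14*z - 2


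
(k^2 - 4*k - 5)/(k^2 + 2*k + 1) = (k - 5)/(k + 1)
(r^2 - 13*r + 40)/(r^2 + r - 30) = (r - 8)/(r + 6)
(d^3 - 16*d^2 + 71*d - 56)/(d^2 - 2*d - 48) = (d^2 - 8*d + 7)/(d + 6)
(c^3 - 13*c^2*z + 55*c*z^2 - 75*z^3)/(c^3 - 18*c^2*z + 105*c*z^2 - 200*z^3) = (-c + 3*z)/(-c + 8*z)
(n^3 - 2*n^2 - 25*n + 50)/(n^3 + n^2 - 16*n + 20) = (n - 5)/(n - 2)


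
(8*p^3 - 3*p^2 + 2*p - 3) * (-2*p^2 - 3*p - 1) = -16*p^5 - 18*p^4 - 3*p^3 + 3*p^2 + 7*p + 3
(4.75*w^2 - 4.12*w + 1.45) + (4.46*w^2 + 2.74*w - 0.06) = 9.21*w^2 - 1.38*w + 1.39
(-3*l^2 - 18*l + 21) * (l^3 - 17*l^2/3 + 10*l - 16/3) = -3*l^5 - l^4 + 93*l^3 - 283*l^2 + 306*l - 112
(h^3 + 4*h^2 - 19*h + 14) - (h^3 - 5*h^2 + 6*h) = 9*h^2 - 25*h + 14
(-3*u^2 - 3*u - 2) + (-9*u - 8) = -3*u^2 - 12*u - 10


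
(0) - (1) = -1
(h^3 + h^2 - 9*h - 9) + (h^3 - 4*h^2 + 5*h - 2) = 2*h^3 - 3*h^2 - 4*h - 11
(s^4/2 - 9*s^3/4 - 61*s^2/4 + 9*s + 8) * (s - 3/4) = s^5/2 - 21*s^4/8 - 217*s^3/16 + 327*s^2/16 + 5*s/4 - 6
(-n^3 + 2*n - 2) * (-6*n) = 6*n^4 - 12*n^2 + 12*n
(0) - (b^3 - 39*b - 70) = -b^3 + 39*b + 70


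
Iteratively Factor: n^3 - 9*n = (n)*(n^2 - 9) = n*(n - 3)*(n + 3)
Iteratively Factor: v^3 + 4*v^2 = (v + 4)*(v^2) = v*(v + 4)*(v)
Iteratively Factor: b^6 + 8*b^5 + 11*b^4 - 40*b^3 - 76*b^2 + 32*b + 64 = (b + 2)*(b^5 + 6*b^4 - b^3 - 38*b^2 + 32) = (b - 1)*(b + 2)*(b^4 + 7*b^3 + 6*b^2 - 32*b - 32) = (b - 1)*(b + 1)*(b + 2)*(b^3 + 6*b^2 - 32) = (b - 2)*(b - 1)*(b + 1)*(b + 2)*(b^2 + 8*b + 16) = (b - 2)*(b - 1)*(b + 1)*(b + 2)*(b + 4)*(b + 4)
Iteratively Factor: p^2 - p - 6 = (p + 2)*(p - 3)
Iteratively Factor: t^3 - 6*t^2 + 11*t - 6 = (t - 1)*(t^2 - 5*t + 6) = (t - 3)*(t - 1)*(t - 2)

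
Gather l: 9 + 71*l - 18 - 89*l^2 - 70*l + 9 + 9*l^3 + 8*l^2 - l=9*l^3 - 81*l^2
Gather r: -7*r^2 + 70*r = -7*r^2 + 70*r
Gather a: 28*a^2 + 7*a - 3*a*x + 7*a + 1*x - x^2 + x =28*a^2 + a*(14 - 3*x) - x^2 + 2*x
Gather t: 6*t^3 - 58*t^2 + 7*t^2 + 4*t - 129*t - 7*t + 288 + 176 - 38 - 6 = 6*t^3 - 51*t^2 - 132*t + 420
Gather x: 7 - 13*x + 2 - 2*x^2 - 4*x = -2*x^2 - 17*x + 9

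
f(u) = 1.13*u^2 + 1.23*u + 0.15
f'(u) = 2.26*u + 1.23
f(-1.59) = 1.05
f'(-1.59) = -2.36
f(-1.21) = 0.32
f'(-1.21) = -1.50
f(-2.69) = 5.02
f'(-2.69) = -4.85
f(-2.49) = 4.09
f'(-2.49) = -4.40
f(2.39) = 9.54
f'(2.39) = 6.63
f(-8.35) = 68.67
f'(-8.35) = -17.64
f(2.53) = 10.49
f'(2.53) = 6.95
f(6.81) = 60.93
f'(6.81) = 16.62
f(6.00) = 48.21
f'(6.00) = 14.79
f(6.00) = 48.21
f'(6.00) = 14.79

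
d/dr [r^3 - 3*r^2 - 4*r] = 3*r^2 - 6*r - 4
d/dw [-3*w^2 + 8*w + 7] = 8 - 6*w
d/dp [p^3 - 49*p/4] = 3*p^2 - 49/4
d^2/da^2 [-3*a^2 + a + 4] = -6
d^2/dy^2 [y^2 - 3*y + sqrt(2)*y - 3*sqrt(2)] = 2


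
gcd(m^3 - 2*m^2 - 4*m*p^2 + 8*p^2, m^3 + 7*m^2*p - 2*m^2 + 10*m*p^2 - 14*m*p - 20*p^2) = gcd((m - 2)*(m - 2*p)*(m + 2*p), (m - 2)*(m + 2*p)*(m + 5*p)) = m^2 + 2*m*p - 2*m - 4*p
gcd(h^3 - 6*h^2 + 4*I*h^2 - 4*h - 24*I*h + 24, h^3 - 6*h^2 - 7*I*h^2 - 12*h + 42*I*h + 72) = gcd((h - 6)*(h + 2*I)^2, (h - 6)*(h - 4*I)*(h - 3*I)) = h - 6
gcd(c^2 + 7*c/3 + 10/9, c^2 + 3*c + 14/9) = c + 2/3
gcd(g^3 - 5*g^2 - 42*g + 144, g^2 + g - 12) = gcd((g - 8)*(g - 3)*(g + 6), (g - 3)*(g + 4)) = g - 3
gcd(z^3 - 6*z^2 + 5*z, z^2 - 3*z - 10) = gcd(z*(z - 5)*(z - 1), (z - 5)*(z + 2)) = z - 5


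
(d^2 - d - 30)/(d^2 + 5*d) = (d - 6)/d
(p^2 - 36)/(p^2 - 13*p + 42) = (p + 6)/(p - 7)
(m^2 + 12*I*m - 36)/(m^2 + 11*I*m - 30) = (m + 6*I)/(m + 5*I)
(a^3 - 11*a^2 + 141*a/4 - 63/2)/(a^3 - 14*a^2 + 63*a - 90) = (a^2 - 5*a + 21/4)/(a^2 - 8*a + 15)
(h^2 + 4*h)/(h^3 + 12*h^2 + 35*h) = (h + 4)/(h^2 + 12*h + 35)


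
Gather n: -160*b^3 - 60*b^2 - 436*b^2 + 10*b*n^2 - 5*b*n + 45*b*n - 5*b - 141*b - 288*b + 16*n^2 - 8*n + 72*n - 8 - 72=-160*b^3 - 496*b^2 - 434*b + n^2*(10*b + 16) + n*(40*b + 64) - 80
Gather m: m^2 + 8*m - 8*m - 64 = m^2 - 64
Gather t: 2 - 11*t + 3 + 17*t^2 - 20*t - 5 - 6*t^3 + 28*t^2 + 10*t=-6*t^3 + 45*t^2 - 21*t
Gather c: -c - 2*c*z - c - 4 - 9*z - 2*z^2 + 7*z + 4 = c*(-2*z - 2) - 2*z^2 - 2*z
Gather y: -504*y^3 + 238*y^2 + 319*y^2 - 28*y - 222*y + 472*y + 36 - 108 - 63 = -504*y^3 + 557*y^2 + 222*y - 135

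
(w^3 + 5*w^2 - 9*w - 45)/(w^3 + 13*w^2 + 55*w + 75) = (w - 3)/(w + 5)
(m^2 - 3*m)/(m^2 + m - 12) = m/(m + 4)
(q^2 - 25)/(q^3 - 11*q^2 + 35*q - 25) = (q + 5)/(q^2 - 6*q + 5)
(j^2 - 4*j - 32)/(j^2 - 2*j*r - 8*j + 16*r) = (-j - 4)/(-j + 2*r)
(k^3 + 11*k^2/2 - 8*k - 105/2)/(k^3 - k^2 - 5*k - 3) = (2*k^2 + 17*k + 35)/(2*(k^2 + 2*k + 1))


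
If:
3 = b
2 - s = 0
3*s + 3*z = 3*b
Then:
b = 3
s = 2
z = 1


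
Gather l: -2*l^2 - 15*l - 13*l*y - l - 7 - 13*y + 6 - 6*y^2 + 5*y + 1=-2*l^2 + l*(-13*y - 16) - 6*y^2 - 8*y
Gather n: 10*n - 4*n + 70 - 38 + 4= 6*n + 36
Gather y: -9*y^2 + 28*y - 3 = -9*y^2 + 28*y - 3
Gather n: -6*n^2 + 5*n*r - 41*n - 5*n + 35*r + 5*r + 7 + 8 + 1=-6*n^2 + n*(5*r - 46) + 40*r + 16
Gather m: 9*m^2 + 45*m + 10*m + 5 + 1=9*m^2 + 55*m + 6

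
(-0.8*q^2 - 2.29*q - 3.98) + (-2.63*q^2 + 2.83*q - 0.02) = -3.43*q^2 + 0.54*q - 4.0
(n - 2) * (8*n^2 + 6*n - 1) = 8*n^3 - 10*n^2 - 13*n + 2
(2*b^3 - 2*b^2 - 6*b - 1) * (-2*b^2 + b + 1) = -4*b^5 + 6*b^4 + 12*b^3 - 6*b^2 - 7*b - 1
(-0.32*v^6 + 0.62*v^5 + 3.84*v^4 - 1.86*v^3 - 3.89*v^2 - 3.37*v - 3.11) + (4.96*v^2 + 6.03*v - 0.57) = -0.32*v^6 + 0.62*v^5 + 3.84*v^4 - 1.86*v^3 + 1.07*v^2 + 2.66*v - 3.68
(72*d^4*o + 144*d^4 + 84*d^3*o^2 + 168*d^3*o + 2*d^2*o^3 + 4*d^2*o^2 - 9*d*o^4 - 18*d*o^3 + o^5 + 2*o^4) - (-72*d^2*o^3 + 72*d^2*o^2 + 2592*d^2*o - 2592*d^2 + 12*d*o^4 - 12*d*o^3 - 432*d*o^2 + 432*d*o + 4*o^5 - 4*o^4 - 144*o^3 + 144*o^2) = 72*d^4*o + 144*d^4 + 84*d^3*o^2 + 168*d^3*o + 74*d^2*o^3 - 68*d^2*o^2 - 2592*d^2*o + 2592*d^2 - 21*d*o^4 - 6*d*o^3 + 432*d*o^2 - 432*d*o - 3*o^5 + 6*o^4 + 144*o^3 - 144*o^2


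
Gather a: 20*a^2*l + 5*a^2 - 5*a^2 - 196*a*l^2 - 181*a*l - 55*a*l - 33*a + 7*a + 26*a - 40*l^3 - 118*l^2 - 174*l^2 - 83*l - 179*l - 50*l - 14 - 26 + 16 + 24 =20*a^2*l + a*(-196*l^2 - 236*l) - 40*l^3 - 292*l^2 - 312*l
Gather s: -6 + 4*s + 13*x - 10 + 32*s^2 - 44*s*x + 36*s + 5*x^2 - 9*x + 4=32*s^2 + s*(40 - 44*x) + 5*x^2 + 4*x - 12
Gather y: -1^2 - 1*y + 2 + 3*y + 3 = 2*y + 4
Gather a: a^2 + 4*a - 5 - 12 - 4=a^2 + 4*a - 21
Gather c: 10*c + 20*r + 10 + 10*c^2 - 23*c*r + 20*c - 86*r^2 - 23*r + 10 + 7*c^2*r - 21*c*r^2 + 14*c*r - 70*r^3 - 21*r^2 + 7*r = c^2*(7*r + 10) + c*(-21*r^2 - 9*r + 30) - 70*r^3 - 107*r^2 + 4*r + 20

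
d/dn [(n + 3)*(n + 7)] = 2*n + 10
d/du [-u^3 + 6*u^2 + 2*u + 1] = -3*u^2 + 12*u + 2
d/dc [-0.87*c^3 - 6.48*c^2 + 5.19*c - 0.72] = -2.61*c^2 - 12.96*c + 5.19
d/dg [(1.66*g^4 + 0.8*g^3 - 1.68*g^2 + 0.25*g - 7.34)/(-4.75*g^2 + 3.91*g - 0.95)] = (-15.77*g^5 + 15.6718*g^4 - 0.0519999999999996*g^3 - 7.6613*g^2 - 66.538*g + 28.4619)/(22.5625*g^4 - 37.145*g^3 + 24.3131*g^2 - 7.429*g + 0.9025)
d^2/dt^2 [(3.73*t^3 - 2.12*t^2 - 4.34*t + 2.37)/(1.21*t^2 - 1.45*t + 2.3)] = (-7.105427357601e-15*t^5 - 25.223998*t^3 - 18.418038*t^2 + 165.91053*t - 54.60297)/(1.771561*t^6 - 6.368835*t^5 + 17.734365*t^4 - 27.260725*t^3 + 33.70995*t^2 - 23.0115*t + 12.167)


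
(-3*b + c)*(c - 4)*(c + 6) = -3*b*c^2 - 6*b*c + 72*b + c^3 + 2*c^2 - 24*c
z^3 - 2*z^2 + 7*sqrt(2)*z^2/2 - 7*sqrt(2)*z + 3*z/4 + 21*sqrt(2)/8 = (z - 3/2)*(z - 1/2)*(z + 7*sqrt(2)/2)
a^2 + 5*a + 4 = (a + 1)*(a + 4)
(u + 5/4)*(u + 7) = u^2 + 33*u/4 + 35/4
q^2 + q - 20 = (q - 4)*(q + 5)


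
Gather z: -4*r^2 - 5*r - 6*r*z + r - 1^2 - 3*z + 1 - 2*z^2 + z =-4*r^2 - 4*r - 2*z^2 + z*(-6*r - 2)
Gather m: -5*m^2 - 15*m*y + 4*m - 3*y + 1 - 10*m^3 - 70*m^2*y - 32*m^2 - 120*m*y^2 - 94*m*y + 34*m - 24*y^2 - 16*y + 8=-10*m^3 + m^2*(-70*y - 37) + m*(-120*y^2 - 109*y + 38) - 24*y^2 - 19*y + 9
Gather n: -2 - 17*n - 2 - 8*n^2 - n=-8*n^2 - 18*n - 4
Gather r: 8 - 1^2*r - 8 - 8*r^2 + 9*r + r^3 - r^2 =r^3 - 9*r^2 + 8*r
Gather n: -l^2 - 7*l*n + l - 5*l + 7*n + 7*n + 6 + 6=-l^2 - 4*l + n*(14 - 7*l) + 12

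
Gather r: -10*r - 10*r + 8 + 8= 16 - 20*r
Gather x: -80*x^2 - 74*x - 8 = -80*x^2 - 74*x - 8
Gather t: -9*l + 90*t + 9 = -9*l + 90*t + 9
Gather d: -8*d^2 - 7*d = -8*d^2 - 7*d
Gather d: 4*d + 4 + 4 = 4*d + 8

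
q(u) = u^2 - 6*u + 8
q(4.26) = 0.59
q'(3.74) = 1.48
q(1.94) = 0.12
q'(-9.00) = -24.00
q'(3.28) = 0.56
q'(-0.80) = -7.60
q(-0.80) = 13.44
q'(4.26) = 2.52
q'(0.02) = -5.96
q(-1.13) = 16.06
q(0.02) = 7.88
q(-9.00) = 143.00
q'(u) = 2*u - 6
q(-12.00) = 224.00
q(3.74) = -0.45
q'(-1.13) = -8.26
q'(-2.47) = -10.94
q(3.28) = -0.92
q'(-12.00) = -30.00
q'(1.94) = -2.12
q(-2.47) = 28.92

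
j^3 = j^3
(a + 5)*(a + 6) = a^2 + 11*a + 30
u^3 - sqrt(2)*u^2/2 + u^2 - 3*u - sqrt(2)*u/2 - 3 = (u + 1)*(u - 3*sqrt(2)/2)*(u + sqrt(2))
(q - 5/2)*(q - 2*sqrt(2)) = q^2 - 2*sqrt(2)*q - 5*q/2 + 5*sqrt(2)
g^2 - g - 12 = (g - 4)*(g + 3)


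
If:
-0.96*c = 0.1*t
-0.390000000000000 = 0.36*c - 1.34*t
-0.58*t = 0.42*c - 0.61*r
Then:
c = -0.03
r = 0.25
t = 0.28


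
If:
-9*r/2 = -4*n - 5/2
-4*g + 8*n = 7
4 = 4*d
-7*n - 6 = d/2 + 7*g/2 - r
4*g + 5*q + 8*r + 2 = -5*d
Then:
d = 1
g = -813/472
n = 13/944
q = -549/590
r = 67/118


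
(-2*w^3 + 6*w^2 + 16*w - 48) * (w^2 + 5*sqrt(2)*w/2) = -2*w^5 - 5*sqrt(2)*w^4 + 6*w^4 + 16*w^3 + 15*sqrt(2)*w^3 - 48*w^2 + 40*sqrt(2)*w^2 - 120*sqrt(2)*w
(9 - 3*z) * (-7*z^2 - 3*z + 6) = 21*z^3 - 54*z^2 - 45*z + 54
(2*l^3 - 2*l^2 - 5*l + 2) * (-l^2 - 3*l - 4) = -2*l^5 - 4*l^4 + 3*l^3 + 21*l^2 + 14*l - 8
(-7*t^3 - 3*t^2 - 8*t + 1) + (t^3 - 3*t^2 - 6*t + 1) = -6*t^3 - 6*t^2 - 14*t + 2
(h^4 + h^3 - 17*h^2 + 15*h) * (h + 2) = h^5 + 3*h^4 - 15*h^3 - 19*h^2 + 30*h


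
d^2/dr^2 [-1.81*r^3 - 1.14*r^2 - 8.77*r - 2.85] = -10.86*r - 2.28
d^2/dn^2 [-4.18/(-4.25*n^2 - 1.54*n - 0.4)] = (-151.0025*n^2 - 54.7162*n + 4.18*(8.5*n + 1.54)*(17.0*n + 3.08) - 14.212)/(4.25*n^2 + 1.54*n + 0.4)^3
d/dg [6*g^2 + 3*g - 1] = 12*g + 3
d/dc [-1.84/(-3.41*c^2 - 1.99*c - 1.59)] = (-12.5488*c - 3.6616)/(3.41*c^2 + 1.99*c + 1.59)^2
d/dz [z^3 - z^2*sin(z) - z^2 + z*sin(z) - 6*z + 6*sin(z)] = -z^2*cos(z) + 3*z^2 - 2*z*sin(z) + z*cos(z) - 2*z + sin(z) + 6*cos(z) - 6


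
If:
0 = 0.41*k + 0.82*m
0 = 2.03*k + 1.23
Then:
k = -0.61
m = 0.30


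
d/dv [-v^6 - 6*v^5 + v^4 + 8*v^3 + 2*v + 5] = -6*v^5 - 30*v^4 + 4*v^3 + 24*v^2 + 2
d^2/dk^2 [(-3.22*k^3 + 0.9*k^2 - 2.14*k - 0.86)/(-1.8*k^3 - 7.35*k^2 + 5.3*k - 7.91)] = (-91.0332000000001*k^6 + 225.9144*k^5 - 398.36232*k^4 + 369.85976*k^3 - 632.1066*k^2 + 187.841472*k + 15.12444)/(5.832*k^9 + 71.442*k^8 + 240.2055*k^7 + 53.236575*k^6 - 79.3759499999999*k^5 + 1448.570025*k^4 - 1659.81356*k^3 + 2046.202305*k^2 - 994.83279*k + 494.913671)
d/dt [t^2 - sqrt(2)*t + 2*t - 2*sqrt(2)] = 2*t - sqrt(2) + 2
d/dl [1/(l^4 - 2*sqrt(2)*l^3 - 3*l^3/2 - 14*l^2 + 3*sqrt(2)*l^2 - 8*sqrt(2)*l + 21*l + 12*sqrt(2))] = 2*(-8*l^3 + 9*l^2 + 12*sqrt(2)*l^2 - 12*sqrt(2)*l + 56*l - 42 + 16*sqrt(2))/(2*l^4 - 4*sqrt(2)*l^3 - 3*l^3 - 28*l^2 + 6*sqrt(2)*l^2 - 16*sqrt(2)*l + 42*l + 24*sqrt(2))^2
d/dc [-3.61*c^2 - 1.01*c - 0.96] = -7.22*c - 1.01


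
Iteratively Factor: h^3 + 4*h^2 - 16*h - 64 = (h + 4)*(h^2 - 16) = (h + 4)^2*(h - 4)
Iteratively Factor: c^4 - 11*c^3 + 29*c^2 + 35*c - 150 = (c - 5)*(c^3 - 6*c^2 - c + 30) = (c - 5)*(c - 3)*(c^2 - 3*c - 10) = (c - 5)*(c - 3)*(c + 2)*(c - 5)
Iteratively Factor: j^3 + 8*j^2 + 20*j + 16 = (j + 2)*(j^2 + 6*j + 8) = (j + 2)^2*(j + 4)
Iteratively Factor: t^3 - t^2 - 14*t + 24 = (t - 3)*(t^2 + 2*t - 8) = (t - 3)*(t + 4)*(t - 2)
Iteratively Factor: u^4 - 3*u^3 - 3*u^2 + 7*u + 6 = (u + 1)*(u^3 - 4*u^2 + u + 6) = (u - 3)*(u + 1)*(u^2 - u - 2) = (u - 3)*(u + 1)^2*(u - 2)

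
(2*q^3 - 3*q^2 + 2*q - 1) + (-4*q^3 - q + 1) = -2*q^3 - 3*q^2 + q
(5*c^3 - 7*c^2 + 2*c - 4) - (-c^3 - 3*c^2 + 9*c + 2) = 6*c^3 - 4*c^2 - 7*c - 6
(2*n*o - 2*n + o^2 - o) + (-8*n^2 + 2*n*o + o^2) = -8*n^2 + 4*n*o - 2*n + 2*o^2 - o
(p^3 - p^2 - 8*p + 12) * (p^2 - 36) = p^5 - p^4 - 44*p^3 + 48*p^2 + 288*p - 432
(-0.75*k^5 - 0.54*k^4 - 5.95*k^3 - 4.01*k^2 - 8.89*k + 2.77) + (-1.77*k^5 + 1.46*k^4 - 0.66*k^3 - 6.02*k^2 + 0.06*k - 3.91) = -2.52*k^5 + 0.92*k^4 - 6.61*k^3 - 10.03*k^2 - 8.83*k - 1.14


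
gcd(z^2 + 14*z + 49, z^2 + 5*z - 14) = z + 7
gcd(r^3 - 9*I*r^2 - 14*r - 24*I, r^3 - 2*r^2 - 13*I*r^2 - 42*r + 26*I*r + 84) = r - 6*I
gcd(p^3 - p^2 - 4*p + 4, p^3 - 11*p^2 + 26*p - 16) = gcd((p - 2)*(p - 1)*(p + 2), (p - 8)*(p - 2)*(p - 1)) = p^2 - 3*p + 2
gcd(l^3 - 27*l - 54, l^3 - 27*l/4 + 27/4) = l + 3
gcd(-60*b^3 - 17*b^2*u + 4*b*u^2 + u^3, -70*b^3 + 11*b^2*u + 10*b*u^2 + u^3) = 5*b + u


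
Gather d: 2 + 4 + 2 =8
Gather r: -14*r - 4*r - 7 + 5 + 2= -18*r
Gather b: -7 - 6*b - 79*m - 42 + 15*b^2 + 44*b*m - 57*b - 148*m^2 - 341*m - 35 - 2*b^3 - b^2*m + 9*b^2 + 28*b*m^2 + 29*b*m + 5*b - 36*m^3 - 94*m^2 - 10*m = -2*b^3 + b^2*(24 - m) + b*(28*m^2 + 73*m - 58) - 36*m^3 - 242*m^2 - 430*m - 84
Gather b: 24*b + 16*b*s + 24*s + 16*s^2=b*(16*s + 24) + 16*s^2 + 24*s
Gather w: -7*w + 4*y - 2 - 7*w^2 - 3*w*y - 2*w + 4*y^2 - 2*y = -7*w^2 + w*(-3*y - 9) + 4*y^2 + 2*y - 2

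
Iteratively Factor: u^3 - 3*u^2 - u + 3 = (u + 1)*(u^2 - 4*u + 3) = (u - 3)*(u + 1)*(u - 1)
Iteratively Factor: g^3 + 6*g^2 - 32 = (g + 4)*(g^2 + 2*g - 8) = (g + 4)^2*(g - 2)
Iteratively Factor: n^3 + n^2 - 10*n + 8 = (n - 2)*(n^2 + 3*n - 4) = (n - 2)*(n + 4)*(n - 1)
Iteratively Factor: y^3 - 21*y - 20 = (y + 4)*(y^2 - 4*y - 5) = (y + 1)*(y + 4)*(y - 5)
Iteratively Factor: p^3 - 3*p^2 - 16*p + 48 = (p + 4)*(p^2 - 7*p + 12) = (p - 4)*(p + 4)*(p - 3)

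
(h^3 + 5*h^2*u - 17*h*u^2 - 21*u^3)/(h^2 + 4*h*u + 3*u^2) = (h^2 + 4*h*u - 21*u^2)/(h + 3*u)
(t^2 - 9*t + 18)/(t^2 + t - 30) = (t^2 - 9*t + 18)/(t^2 + t - 30)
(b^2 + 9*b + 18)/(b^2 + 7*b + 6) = (b + 3)/(b + 1)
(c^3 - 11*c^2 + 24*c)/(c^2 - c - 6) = c*(c - 8)/(c + 2)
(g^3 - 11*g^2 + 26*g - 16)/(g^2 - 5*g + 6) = (g^2 - 9*g + 8)/(g - 3)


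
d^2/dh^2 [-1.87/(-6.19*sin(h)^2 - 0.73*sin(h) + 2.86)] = (-286.604428*sin(h)^4 - 25.349907*sin(h)^3 + 296.488687*sin(h)^2 + 46.795628*sin(h) + 68.203762)/(6.19*sin(h)^2 + 0.73*sin(h) - 2.86)^3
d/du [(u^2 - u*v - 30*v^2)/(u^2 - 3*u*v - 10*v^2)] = 2*v*(-u^2 + 20*u*v - 40*v^2)/(u^4 - 6*u^3*v - 11*u^2*v^2 + 60*u*v^3 + 100*v^4)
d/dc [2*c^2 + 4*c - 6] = 4*c + 4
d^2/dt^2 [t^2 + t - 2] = 2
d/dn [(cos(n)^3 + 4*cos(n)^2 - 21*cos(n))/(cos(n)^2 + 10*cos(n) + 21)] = (sin(n)^2 - 6*cos(n) + 8)*sin(n)/(cos(n) + 3)^2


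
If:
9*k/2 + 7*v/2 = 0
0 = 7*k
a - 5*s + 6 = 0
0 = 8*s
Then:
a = -6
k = 0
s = 0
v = 0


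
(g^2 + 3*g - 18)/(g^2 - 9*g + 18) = (g + 6)/(g - 6)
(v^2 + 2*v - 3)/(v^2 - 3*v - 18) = (v - 1)/(v - 6)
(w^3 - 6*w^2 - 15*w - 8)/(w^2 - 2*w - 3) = (w^2 - 7*w - 8)/(w - 3)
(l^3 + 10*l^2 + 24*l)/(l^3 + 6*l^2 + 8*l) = (l + 6)/(l + 2)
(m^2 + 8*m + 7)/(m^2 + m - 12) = (m^2 + 8*m + 7)/(m^2 + m - 12)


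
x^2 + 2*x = x*(x + 2)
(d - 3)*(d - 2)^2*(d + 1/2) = d^4 - 13*d^3/2 + 25*d^2/2 - 4*d - 6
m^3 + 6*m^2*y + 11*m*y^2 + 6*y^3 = (m + y)*(m + 2*y)*(m + 3*y)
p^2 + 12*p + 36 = (p + 6)^2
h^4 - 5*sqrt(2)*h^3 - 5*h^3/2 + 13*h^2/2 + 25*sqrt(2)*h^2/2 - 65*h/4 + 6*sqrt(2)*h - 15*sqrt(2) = (h - 5/2)*(h - 4*sqrt(2))*(h - 3*sqrt(2)/2)*(h + sqrt(2)/2)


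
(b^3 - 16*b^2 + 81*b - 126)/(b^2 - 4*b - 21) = (b^2 - 9*b + 18)/(b + 3)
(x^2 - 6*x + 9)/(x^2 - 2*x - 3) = (x - 3)/(x + 1)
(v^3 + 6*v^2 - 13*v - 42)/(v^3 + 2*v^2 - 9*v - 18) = (v + 7)/(v + 3)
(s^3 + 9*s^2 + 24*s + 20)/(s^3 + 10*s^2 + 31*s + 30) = (s + 2)/(s + 3)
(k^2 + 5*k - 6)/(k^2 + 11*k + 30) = (k - 1)/(k + 5)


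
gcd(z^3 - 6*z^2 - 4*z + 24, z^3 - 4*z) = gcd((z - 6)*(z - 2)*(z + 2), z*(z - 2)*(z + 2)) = z^2 - 4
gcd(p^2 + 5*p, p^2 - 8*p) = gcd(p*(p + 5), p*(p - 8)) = p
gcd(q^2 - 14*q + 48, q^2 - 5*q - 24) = q - 8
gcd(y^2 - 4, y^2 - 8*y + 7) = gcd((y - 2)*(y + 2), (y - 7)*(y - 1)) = 1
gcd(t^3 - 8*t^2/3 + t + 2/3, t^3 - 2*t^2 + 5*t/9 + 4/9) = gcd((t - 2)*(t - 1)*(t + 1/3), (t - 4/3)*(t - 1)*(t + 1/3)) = t^2 - 2*t/3 - 1/3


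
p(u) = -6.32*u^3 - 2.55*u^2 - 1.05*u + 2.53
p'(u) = -18.96*u^2 - 5.1*u - 1.05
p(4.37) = -578.18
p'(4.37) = -385.41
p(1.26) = -15.48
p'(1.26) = -37.58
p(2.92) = -179.63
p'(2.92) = -177.60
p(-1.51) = 20.06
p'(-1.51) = -36.58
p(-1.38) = 15.73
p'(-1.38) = -30.12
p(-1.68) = 27.06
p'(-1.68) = -45.99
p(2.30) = -90.27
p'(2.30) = -113.08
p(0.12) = 2.36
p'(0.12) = -1.94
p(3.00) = -194.21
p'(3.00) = -186.99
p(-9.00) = 4412.71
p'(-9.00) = -1490.91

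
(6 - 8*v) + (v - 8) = -7*v - 2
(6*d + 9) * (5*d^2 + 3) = 30*d^3 + 45*d^2 + 18*d + 27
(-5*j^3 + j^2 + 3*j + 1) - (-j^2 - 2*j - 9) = -5*j^3 + 2*j^2 + 5*j + 10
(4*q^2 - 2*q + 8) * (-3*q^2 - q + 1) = -12*q^4 + 2*q^3 - 18*q^2 - 10*q + 8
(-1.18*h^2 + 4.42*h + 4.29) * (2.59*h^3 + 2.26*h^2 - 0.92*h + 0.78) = -3.0562*h^5 + 8.781*h^4 + 22.1859*h^3 + 4.7086*h^2 - 0.4992*h + 3.3462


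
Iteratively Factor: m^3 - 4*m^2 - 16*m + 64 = (m - 4)*(m^2 - 16) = (m - 4)*(m + 4)*(m - 4)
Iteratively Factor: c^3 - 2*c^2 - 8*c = (c + 2)*(c^2 - 4*c) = (c - 4)*(c + 2)*(c)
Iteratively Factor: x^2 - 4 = (x - 2)*(x + 2)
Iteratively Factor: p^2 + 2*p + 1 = (p + 1)*(p + 1)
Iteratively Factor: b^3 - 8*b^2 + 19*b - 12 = (b - 3)*(b^2 - 5*b + 4) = (b - 3)*(b - 1)*(b - 4)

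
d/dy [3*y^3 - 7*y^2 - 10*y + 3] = 9*y^2 - 14*y - 10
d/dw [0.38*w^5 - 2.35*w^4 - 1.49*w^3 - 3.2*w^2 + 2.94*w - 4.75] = 1.9*w^4 - 9.4*w^3 - 4.47*w^2 - 6.4*w + 2.94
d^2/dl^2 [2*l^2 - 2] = 4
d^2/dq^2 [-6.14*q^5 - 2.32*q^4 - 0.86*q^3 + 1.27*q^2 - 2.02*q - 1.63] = -122.8*q^3 - 27.84*q^2 - 5.16*q + 2.54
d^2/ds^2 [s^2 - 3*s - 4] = 2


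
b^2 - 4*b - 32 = (b - 8)*(b + 4)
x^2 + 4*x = x*(x + 4)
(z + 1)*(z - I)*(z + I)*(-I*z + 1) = -I*z^4 + z^3 - I*z^3 + z^2 - I*z^2 + z - I*z + 1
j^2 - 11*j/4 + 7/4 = (j - 7/4)*(j - 1)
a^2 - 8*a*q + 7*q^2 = (a - 7*q)*(a - q)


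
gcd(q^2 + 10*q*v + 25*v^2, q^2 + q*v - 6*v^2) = 1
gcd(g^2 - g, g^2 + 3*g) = g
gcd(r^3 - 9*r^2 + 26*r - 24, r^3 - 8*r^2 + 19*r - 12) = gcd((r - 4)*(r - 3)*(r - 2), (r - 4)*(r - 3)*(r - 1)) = r^2 - 7*r + 12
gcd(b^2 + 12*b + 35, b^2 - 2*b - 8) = 1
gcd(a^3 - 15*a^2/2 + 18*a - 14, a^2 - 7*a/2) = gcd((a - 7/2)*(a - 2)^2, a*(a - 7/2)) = a - 7/2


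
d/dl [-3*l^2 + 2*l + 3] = 2 - 6*l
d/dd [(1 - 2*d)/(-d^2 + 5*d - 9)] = (-2*d^2 + 2*d + 13)/(d^4 - 10*d^3 + 43*d^2 - 90*d + 81)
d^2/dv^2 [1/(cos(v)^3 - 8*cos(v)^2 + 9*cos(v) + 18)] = ((39*cos(v) - 64*cos(2*v) + 9*cos(3*v))*(cos(v)^3 - 8*cos(v)^2 + 9*cos(v) + 18)/4 + 2*(3*cos(v)^2 - 16*cos(v) + 9)^2*sin(v)^2)/(cos(v)^3 - 8*cos(v)^2 + 9*cos(v) + 18)^3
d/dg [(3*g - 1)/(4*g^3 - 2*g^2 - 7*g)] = (-24*g^3 + 18*g^2 - 4*g - 7)/(g^2*(16*g^4 - 16*g^3 - 52*g^2 + 28*g + 49))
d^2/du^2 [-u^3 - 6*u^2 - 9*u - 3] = -6*u - 12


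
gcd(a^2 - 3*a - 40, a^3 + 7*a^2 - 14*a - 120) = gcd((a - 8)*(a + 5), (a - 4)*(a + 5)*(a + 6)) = a + 5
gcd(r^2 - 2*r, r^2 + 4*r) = r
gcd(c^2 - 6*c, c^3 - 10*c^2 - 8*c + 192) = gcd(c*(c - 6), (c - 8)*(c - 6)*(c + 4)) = c - 6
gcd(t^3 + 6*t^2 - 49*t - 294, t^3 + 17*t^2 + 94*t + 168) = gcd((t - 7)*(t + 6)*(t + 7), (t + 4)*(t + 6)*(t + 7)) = t^2 + 13*t + 42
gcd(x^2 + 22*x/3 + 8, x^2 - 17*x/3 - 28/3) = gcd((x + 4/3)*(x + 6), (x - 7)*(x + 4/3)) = x + 4/3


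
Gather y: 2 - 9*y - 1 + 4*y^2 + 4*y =4*y^2 - 5*y + 1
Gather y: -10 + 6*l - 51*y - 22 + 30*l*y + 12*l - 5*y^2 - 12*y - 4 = 18*l - 5*y^2 + y*(30*l - 63) - 36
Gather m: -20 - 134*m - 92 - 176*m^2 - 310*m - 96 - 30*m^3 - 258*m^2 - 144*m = -30*m^3 - 434*m^2 - 588*m - 208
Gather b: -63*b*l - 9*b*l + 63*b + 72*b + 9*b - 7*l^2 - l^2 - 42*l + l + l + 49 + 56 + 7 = b*(144 - 72*l) - 8*l^2 - 40*l + 112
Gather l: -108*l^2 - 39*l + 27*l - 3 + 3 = -108*l^2 - 12*l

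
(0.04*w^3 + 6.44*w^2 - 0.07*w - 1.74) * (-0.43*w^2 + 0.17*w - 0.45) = -0.0172*w^5 - 2.7624*w^4 + 1.1069*w^3 - 2.1617*w^2 - 0.2643*w + 0.783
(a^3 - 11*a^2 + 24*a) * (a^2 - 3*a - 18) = a^5 - 14*a^4 + 39*a^3 + 126*a^2 - 432*a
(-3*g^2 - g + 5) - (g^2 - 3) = -4*g^2 - g + 8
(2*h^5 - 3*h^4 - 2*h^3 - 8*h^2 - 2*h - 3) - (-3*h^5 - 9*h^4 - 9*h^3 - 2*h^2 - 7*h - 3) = 5*h^5 + 6*h^4 + 7*h^3 - 6*h^2 + 5*h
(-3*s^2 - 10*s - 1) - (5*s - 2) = -3*s^2 - 15*s + 1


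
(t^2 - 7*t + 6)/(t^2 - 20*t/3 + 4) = 3*(t - 1)/(3*t - 2)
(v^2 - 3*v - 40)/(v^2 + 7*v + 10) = (v - 8)/(v + 2)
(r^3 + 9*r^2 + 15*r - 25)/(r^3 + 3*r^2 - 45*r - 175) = (r - 1)/(r - 7)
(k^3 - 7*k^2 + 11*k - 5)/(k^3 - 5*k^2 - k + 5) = (k - 1)/(k + 1)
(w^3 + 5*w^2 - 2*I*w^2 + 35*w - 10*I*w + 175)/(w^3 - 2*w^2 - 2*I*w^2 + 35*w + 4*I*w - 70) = (w + 5)/(w - 2)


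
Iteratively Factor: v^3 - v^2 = (v)*(v^2 - v) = v*(v - 1)*(v)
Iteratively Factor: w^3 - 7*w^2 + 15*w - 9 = (w - 3)*(w^2 - 4*w + 3) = (w - 3)^2*(w - 1)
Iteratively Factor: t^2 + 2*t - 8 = (t + 4)*(t - 2)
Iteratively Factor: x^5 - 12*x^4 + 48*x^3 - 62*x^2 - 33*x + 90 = (x - 2)*(x^4 - 10*x^3 + 28*x^2 - 6*x - 45) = (x - 5)*(x - 2)*(x^3 - 5*x^2 + 3*x + 9) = (x - 5)*(x - 2)*(x + 1)*(x^2 - 6*x + 9) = (x - 5)*(x - 3)*(x - 2)*(x + 1)*(x - 3)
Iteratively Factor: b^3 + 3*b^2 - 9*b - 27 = (b + 3)*(b^2 - 9) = (b - 3)*(b + 3)*(b + 3)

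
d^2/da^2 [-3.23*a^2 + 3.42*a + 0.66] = -6.46000000000000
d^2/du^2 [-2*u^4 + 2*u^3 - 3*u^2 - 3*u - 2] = -24*u^2 + 12*u - 6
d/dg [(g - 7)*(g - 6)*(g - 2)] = 3*g^2 - 30*g + 68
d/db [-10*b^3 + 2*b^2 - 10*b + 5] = -30*b^2 + 4*b - 10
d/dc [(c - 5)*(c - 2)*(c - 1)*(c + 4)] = 4*c^3 - 12*c^2 - 30*c + 58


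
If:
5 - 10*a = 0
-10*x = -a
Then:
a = 1/2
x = 1/20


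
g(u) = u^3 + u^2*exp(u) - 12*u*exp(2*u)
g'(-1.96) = 12.21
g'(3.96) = -293264.45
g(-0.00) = 0.00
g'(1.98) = -3053.42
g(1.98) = -1210.23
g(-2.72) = -19.49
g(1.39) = -258.42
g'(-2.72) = 22.56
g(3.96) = -129879.45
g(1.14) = -128.20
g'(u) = u^2*exp(u) + 3*u^2 - 24*u*exp(2*u) + 2*u*exp(u) - 12*exp(2*u)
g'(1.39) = -706.44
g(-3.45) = -40.64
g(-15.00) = -3375.00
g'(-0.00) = -12.00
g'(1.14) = -369.72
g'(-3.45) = 35.94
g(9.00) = -7090619588.03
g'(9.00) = -14969670515.00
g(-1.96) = -6.52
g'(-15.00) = 675.00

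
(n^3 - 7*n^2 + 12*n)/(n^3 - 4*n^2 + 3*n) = (n - 4)/(n - 1)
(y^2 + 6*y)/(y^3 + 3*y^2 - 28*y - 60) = y/(y^2 - 3*y - 10)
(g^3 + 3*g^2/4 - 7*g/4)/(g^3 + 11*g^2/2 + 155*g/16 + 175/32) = 8*g*(g - 1)/(8*g^2 + 30*g + 25)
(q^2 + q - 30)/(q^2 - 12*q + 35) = (q + 6)/(q - 7)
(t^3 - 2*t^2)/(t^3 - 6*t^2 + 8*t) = t/(t - 4)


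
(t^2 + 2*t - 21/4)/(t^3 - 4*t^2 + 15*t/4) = (2*t + 7)/(t*(2*t - 5))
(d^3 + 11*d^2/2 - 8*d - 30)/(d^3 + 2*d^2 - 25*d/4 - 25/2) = 2*(d + 6)/(2*d + 5)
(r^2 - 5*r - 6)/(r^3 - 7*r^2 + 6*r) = (r + 1)/(r*(r - 1))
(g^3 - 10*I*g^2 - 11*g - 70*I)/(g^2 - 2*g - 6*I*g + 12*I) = (g^3 - 10*I*g^2 - 11*g - 70*I)/(g^2 - 2*g - 6*I*g + 12*I)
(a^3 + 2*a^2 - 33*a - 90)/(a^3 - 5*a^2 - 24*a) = (a^2 - a - 30)/(a*(a - 8))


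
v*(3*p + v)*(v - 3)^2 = 3*p*v^3 - 18*p*v^2 + 27*p*v + v^4 - 6*v^3 + 9*v^2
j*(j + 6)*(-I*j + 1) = -I*j^3 + j^2 - 6*I*j^2 + 6*j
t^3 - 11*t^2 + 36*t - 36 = (t - 6)*(t - 3)*(t - 2)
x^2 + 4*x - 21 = (x - 3)*(x + 7)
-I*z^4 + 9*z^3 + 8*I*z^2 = z^2*(z + 8*I)*(-I*z + 1)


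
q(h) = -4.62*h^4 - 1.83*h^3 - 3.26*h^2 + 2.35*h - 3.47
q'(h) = -18.48*h^3 - 5.49*h^2 - 6.52*h + 2.35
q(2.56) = -247.95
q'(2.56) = -360.36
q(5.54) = -4753.58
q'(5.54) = -3344.45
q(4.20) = -1624.29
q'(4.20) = -1491.02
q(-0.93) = -10.46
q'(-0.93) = 18.53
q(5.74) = -5458.69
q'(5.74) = -3710.88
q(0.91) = -8.58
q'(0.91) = -22.06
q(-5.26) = -3376.30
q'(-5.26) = 2574.17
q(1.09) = -13.67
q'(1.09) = -35.21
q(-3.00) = -364.67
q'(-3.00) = 471.46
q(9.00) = -31892.27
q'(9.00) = -13972.94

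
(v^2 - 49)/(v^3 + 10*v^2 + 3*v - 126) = (v - 7)/(v^2 + 3*v - 18)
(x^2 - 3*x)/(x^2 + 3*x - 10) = x*(x - 3)/(x^2 + 3*x - 10)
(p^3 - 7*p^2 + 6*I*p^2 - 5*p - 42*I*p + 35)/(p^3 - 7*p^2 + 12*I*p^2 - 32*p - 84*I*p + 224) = (p^2 + 6*I*p - 5)/(p^2 + 12*I*p - 32)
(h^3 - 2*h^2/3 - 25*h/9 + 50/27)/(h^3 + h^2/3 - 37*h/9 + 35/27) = (9*h^2 + 9*h - 10)/(9*h^2 + 18*h - 7)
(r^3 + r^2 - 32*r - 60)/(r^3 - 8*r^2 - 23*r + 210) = (r + 2)/(r - 7)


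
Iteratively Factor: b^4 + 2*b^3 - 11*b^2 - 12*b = (b + 1)*(b^3 + b^2 - 12*b) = (b - 3)*(b + 1)*(b^2 + 4*b) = b*(b - 3)*(b + 1)*(b + 4)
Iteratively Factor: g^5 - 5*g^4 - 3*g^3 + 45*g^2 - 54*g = (g + 3)*(g^4 - 8*g^3 + 21*g^2 - 18*g) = (g - 3)*(g + 3)*(g^3 - 5*g^2 + 6*g) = (g - 3)*(g - 2)*(g + 3)*(g^2 - 3*g) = (g - 3)^2*(g - 2)*(g + 3)*(g)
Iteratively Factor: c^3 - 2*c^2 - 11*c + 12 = (c - 1)*(c^2 - c - 12) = (c - 4)*(c - 1)*(c + 3)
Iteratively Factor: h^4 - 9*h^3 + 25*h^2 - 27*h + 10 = (h - 2)*(h^3 - 7*h^2 + 11*h - 5) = (h - 5)*(h - 2)*(h^2 - 2*h + 1) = (h - 5)*(h - 2)*(h - 1)*(h - 1)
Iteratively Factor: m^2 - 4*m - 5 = (m - 5)*(m + 1)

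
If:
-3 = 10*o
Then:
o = -3/10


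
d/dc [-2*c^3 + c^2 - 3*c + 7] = -6*c^2 + 2*c - 3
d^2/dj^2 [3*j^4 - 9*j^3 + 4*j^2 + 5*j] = 36*j^2 - 54*j + 8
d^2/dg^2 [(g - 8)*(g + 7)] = 2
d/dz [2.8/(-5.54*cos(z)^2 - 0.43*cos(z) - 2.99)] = -(31.024*cos(z) + 1.204)*sin(z)/(5.54*cos(z)^2 + 0.43*cos(z) + 2.99)^2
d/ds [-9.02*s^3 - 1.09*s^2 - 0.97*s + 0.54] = -27.06*s^2 - 2.18*s - 0.97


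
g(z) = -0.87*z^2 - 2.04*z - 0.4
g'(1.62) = -4.86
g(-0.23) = 0.02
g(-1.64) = 0.61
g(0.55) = -1.79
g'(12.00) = -22.92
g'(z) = -1.74*z - 2.04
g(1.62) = -5.99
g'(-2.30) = 1.96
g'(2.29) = -6.02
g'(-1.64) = 0.81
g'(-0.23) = -1.64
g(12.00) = -150.16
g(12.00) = -150.16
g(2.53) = -11.13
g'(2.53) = -6.44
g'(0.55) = -3.00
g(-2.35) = -0.41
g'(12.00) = -22.92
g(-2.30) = -0.31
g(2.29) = -9.63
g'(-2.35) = 2.05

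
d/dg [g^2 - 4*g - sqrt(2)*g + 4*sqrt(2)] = 2*g - 4 - sqrt(2)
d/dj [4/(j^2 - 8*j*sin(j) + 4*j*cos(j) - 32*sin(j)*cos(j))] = 8*(2*j*sin(j) + 4*j*cos(j) - j + 4*sin(j) - 2*cos(j) + 16*cos(2*j))/((j - 8*sin(j))^2*(j + 4*cos(j))^2)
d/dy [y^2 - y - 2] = 2*y - 1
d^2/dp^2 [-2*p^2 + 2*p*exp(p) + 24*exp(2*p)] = 2*p*exp(p) + 96*exp(2*p) + 4*exp(p) - 4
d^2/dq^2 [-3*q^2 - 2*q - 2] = -6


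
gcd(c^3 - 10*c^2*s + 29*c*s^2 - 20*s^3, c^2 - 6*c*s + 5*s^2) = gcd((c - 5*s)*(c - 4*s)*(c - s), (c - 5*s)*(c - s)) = c^2 - 6*c*s + 5*s^2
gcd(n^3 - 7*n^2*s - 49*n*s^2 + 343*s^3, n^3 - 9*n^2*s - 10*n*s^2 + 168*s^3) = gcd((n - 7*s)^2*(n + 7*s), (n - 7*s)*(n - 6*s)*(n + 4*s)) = -n + 7*s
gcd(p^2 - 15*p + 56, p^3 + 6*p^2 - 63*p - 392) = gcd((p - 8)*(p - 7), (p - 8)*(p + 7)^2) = p - 8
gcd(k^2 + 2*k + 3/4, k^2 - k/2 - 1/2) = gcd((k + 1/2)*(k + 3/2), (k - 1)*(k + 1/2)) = k + 1/2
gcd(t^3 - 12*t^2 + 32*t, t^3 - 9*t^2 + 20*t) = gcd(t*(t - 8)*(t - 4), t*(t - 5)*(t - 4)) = t^2 - 4*t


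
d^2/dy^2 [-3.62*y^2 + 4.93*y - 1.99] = -7.24000000000000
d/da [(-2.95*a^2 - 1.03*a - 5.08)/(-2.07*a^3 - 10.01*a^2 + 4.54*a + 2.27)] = (-6.1065*a^4 - 4.2642*a^3 - 55.2501*a^2 - 115.0946*a + 20.7251)/(4.2849*a^6 + 41.4414*a^5 + 81.4045*a^4 - 100.2886*a^3 - 24.8338*a^2 + 20.6116*a + 5.1529)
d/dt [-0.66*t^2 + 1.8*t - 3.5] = 1.8 - 1.32*t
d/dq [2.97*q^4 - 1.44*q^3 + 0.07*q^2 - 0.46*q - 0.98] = 11.88*q^3 - 4.32*q^2 + 0.14*q - 0.46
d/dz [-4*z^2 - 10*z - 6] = -8*z - 10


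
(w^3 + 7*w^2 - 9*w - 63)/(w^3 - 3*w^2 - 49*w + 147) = (w + 3)/(w - 7)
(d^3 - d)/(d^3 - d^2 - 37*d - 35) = d*(d - 1)/(d^2 - 2*d - 35)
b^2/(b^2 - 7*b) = b/(b - 7)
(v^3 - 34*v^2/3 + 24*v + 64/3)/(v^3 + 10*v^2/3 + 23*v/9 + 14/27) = 9*(v^2 - 12*v + 32)/(9*v^2 + 24*v + 7)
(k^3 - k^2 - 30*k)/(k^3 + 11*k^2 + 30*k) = (k - 6)/(k + 6)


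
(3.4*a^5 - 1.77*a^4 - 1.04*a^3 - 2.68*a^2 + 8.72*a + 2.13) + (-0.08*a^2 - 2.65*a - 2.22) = 3.4*a^5 - 1.77*a^4 - 1.04*a^3 - 2.76*a^2 + 6.07*a - 0.0900000000000003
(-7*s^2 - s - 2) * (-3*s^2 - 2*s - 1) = 21*s^4 + 17*s^3 + 15*s^2 + 5*s + 2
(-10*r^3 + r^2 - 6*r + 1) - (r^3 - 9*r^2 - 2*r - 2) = -11*r^3 + 10*r^2 - 4*r + 3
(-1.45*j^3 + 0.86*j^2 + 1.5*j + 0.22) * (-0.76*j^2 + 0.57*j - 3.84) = 1.102*j^5 - 1.4801*j^4 + 4.9182*j^3 - 2.6146*j^2 - 5.6346*j - 0.8448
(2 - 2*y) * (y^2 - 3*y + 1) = -2*y^3 + 8*y^2 - 8*y + 2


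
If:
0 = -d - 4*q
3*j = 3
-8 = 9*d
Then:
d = -8/9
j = 1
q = 2/9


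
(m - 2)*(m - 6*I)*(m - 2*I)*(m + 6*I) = m^4 - 2*m^3 - 2*I*m^3 + 36*m^2 + 4*I*m^2 - 72*m - 72*I*m + 144*I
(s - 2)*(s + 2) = s^2 - 4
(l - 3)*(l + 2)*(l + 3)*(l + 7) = l^4 + 9*l^3 + 5*l^2 - 81*l - 126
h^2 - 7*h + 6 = (h - 6)*(h - 1)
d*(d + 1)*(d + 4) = d^3 + 5*d^2 + 4*d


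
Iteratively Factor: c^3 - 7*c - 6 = (c + 2)*(c^2 - 2*c - 3) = (c + 1)*(c + 2)*(c - 3)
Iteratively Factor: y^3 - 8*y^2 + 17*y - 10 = (y - 1)*(y^2 - 7*y + 10) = (y - 2)*(y - 1)*(y - 5)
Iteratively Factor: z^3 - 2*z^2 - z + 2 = (z - 2)*(z^2 - 1) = (z - 2)*(z + 1)*(z - 1)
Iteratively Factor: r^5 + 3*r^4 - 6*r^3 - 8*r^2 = (r + 1)*(r^4 + 2*r^3 - 8*r^2) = r*(r + 1)*(r^3 + 2*r^2 - 8*r) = r*(r - 2)*(r + 1)*(r^2 + 4*r) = r*(r - 2)*(r + 1)*(r + 4)*(r)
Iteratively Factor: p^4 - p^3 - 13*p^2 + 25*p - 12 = (p - 3)*(p^3 + 2*p^2 - 7*p + 4) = (p - 3)*(p + 4)*(p^2 - 2*p + 1) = (p - 3)*(p - 1)*(p + 4)*(p - 1)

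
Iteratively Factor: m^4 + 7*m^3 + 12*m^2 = (m + 3)*(m^3 + 4*m^2) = m*(m + 3)*(m^2 + 4*m) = m^2*(m + 3)*(m + 4)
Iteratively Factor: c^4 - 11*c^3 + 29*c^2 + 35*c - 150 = (c - 3)*(c^3 - 8*c^2 + 5*c + 50) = (c - 5)*(c - 3)*(c^2 - 3*c - 10) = (c - 5)^2*(c - 3)*(c + 2)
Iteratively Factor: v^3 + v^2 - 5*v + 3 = (v - 1)*(v^2 + 2*v - 3) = (v - 1)*(v + 3)*(v - 1)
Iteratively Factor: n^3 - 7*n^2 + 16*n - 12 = (n - 2)*(n^2 - 5*n + 6) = (n - 3)*(n - 2)*(n - 2)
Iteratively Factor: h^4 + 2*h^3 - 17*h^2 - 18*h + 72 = (h - 2)*(h^3 + 4*h^2 - 9*h - 36) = (h - 2)*(h + 4)*(h^2 - 9) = (h - 2)*(h + 3)*(h + 4)*(h - 3)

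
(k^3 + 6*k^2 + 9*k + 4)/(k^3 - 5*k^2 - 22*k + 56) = (k^2 + 2*k + 1)/(k^2 - 9*k + 14)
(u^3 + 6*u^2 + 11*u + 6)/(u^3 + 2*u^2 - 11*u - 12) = (u^2 + 5*u + 6)/(u^2 + u - 12)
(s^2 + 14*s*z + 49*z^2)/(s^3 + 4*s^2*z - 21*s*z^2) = (-s - 7*z)/(s*(-s + 3*z))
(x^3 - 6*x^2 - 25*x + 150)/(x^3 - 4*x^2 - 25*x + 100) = (x - 6)/(x - 4)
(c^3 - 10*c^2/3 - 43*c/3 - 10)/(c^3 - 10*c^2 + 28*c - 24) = (3*c^2 + 8*c + 5)/(3*(c^2 - 4*c + 4))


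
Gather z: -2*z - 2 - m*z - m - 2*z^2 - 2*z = -m - 2*z^2 + z*(-m - 4) - 2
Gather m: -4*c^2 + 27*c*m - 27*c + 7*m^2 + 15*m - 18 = -4*c^2 - 27*c + 7*m^2 + m*(27*c + 15) - 18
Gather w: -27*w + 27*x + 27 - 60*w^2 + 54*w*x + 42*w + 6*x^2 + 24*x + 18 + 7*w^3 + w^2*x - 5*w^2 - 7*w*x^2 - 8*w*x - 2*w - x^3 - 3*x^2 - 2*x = 7*w^3 + w^2*(x - 65) + w*(-7*x^2 + 46*x + 13) - x^3 + 3*x^2 + 49*x + 45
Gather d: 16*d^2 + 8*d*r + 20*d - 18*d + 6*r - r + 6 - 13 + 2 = 16*d^2 + d*(8*r + 2) + 5*r - 5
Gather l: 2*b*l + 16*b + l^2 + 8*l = 16*b + l^2 + l*(2*b + 8)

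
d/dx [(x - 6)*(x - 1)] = 2*x - 7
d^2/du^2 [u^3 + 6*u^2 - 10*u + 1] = 6*u + 12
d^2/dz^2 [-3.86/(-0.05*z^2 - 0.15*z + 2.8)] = (-0.0193*z^2 - 0.0579*z + 3.86*(0.1*z + 0.15)*(0.2*z + 0.3) + 1.0808)/(0.05*z^2 + 0.15*z - 2.8)^3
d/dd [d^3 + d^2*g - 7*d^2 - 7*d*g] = 3*d^2 + 2*d*g - 14*d - 7*g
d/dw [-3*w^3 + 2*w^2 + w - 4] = -9*w^2 + 4*w + 1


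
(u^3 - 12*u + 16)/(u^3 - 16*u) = (u^2 - 4*u + 4)/(u*(u - 4))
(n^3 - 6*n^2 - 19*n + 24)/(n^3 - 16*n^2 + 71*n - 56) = (n + 3)/(n - 7)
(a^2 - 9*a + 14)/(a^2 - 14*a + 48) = (a^2 - 9*a + 14)/(a^2 - 14*a + 48)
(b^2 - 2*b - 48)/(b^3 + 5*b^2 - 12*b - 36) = (b - 8)/(b^2 - b - 6)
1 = 1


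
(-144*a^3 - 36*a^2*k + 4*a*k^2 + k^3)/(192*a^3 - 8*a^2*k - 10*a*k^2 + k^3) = (-6*a - k)/(8*a - k)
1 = 1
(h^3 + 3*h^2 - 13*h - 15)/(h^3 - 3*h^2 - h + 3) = (h + 5)/(h - 1)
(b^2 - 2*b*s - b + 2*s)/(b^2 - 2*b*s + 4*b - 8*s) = (b - 1)/(b + 4)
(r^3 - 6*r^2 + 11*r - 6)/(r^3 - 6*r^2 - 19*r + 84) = (r^2 - 3*r + 2)/(r^2 - 3*r - 28)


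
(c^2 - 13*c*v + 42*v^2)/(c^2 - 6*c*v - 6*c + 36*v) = (c - 7*v)/(c - 6)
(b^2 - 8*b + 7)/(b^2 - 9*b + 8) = (b - 7)/(b - 8)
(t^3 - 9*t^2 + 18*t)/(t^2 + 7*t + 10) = t*(t^2 - 9*t + 18)/(t^2 + 7*t + 10)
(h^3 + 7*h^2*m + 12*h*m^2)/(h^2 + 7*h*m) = (h^2 + 7*h*m + 12*m^2)/(h + 7*m)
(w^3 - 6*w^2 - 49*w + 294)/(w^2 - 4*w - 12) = (w^2 - 49)/(w + 2)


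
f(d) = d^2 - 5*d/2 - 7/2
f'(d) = 2*d - 5/2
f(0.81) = -4.87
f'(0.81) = -0.88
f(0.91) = -4.95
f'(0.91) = -0.68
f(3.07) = -1.75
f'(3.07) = 3.64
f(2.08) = -4.37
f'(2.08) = 1.66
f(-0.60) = -1.64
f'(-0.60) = -3.70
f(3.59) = 0.41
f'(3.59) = 4.68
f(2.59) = -3.27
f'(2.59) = 2.68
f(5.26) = 11.02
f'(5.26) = 8.02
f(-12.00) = 170.50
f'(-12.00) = -26.50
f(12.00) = 110.50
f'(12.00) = 21.50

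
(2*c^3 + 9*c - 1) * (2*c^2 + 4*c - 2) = 4*c^5 + 8*c^4 + 14*c^3 + 34*c^2 - 22*c + 2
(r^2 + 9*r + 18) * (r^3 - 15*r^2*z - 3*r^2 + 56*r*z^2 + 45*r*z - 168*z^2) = r^5 - 15*r^4*z + 6*r^4 + 56*r^3*z^2 - 90*r^3*z - 9*r^3 + 336*r^2*z^2 + 135*r^2*z - 54*r^2 - 504*r*z^2 + 810*r*z - 3024*z^2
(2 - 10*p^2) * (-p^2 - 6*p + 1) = 10*p^4 + 60*p^3 - 12*p^2 - 12*p + 2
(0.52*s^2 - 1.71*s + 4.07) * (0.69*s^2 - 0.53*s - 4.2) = 0.3588*s^4 - 1.4555*s^3 + 1.5306*s^2 + 5.0249*s - 17.094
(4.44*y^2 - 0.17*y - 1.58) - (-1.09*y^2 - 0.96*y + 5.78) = 5.53*y^2 + 0.79*y - 7.36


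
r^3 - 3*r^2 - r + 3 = (r - 3)*(r - 1)*(r + 1)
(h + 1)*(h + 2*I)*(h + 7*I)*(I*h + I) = I*h^4 - 9*h^3 + 2*I*h^3 - 18*h^2 - 13*I*h^2 - 9*h - 28*I*h - 14*I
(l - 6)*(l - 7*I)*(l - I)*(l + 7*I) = l^4 - 6*l^3 - I*l^3 + 49*l^2 + 6*I*l^2 - 294*l - 49*I*l + 294*I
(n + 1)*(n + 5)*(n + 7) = n^3 + 13*n^2 + 47*n + 35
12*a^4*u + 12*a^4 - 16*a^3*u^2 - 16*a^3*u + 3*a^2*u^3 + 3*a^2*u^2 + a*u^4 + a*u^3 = (-2*a + u)*(-a + u)*(6*a + u)*(a*u + a)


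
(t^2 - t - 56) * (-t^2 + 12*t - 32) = -t^4 + 13*t^3 + 12*t^2 - 640*t + 1792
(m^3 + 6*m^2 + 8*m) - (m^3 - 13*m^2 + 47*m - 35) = 19*m^2 - 39*m + 35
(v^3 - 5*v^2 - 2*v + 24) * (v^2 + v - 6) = v^5 - 4*v^4 - 13*v^3 + 52*v^2 + 36*v - 144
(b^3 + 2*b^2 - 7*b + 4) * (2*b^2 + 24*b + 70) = 2*b^5 + 28*b^4 + 104*b^3 - 20*b^2 - 394*b + 280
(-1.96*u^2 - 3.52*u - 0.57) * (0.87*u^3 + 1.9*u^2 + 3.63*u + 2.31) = -1.7052*u^5 - 6.7864*u^4 - 14.2987*u^3 - 18.3882*u^2 - 10.2003*u - 1.3167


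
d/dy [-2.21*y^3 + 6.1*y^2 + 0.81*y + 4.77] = -6.63*y^2 + 12.2*y + 0.81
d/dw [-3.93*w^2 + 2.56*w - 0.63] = 2.56 - 7.86*w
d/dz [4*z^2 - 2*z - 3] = 8*z - 2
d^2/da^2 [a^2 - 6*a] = 2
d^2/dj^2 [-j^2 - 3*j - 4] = -2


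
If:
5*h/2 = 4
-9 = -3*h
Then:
No Solution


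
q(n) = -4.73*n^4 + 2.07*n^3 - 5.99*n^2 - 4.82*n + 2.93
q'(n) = -18.92*n^3 + 6.21*n^2 - 11.98*n - 4.82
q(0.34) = 0.62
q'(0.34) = -8.92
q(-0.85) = -1.04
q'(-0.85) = 21.47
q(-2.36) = -192.99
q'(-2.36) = 306.73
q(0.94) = -8.87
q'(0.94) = -26.31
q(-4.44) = -2113.14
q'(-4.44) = 1826.83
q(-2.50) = -239.57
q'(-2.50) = 359.57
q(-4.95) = -3210.81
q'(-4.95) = 2501.40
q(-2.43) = -215.35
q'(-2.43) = 332.44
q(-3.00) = -475.54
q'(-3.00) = 597.85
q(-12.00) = -102460.03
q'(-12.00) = 33726.94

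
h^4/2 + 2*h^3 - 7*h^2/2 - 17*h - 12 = (h/2 + 1/2)*(h - 3)*(h + 2)*(h + 4)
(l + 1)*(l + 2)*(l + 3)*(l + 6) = l^4 + 12*l^3 + 47*l^2 + 72*l + 36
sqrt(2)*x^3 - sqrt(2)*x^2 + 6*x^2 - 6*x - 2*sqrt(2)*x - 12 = (x - 2)*(x + 3*sqrt(2))*(sqrt(2)*x + sqrt(2))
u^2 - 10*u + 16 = (u - 8)*(u - 2)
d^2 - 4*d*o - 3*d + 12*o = (d - 3)*(d - 4*o)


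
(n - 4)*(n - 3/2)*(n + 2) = n^3 - 7*n^2/2 - 5*n + 12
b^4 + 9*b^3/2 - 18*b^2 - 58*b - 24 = (b - 4)*(b + 1/2)*(b + 2)*(b + 6)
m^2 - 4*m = m*(m - 4)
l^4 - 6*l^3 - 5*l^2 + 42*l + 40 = (l - 5)*(l - 4)*(l + 1)*(l + 2)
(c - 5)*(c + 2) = c^2 - 3*c - 10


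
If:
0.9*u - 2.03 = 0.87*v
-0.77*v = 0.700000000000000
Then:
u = 1.38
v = -0.91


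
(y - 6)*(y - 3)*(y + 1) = y^3 - 8*y^2 + 9*y + 18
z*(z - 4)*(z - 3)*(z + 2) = z^4 - 5*z^3 - 2*z^2 + 24*z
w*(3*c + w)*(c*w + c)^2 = 3*c^3*w^3 + 6*c^3*w^2 + 3*c^3*w + c^2*w^4 + 2*c^2*w^3 + c^2*w^2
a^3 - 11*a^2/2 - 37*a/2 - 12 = (a - 8)*(a + 1)*(a + 3/2)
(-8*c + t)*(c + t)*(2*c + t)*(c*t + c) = -16*c^4*t - 16*c^4 - 22*c^3*t^2 - 22*c^3*t - 5*c^2*t^3 - 5*c^2*t^2 + c*t^4 + c*t^3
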